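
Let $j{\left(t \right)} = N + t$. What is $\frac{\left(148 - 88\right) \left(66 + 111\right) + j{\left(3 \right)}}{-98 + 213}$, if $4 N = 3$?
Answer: $\frac{8499}{92} \approx 92.38$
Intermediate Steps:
$N = \frac{3}{4}$ ($N = \frac{1}{4} \cdot 3 = \frac{3}{4} \approx 0.75$)
$j{\left(t \right)} = \frac{3}{4} + t$
$\frac{\left(148 - 88\right) \left(66 + 111\right) + j{\left(3 \right)}}{-98 + 213} = \frac{\left(148 - 88\right) \left(66 + 111\right) + \left(\frac{3}{4} + 3\right)}{-98 + 213} = \frac{60 \cdot 177 + \frac{15}{4}}{115} = \left(10620 + \frac{15}{4}\right) \frac{1}{115} = \frac{42495}{4} \cdot \frac{1}{115} = \frac{8499}{92}$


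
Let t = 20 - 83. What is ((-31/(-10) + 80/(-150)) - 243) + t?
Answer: -9103/30 ≈ -303.43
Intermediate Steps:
t = -63
((-31/(-10) + 80/(-150)) - 243) + t = ((-31/(-10) + 80/(-150)) - 243) - 63 = ((-31*(-⅒) + 80*(-1/150)) - 243) - 63 = ((31/10 - 8/15) - 243) - 63 = (77/30 - 243) - 63 = -7213/30 - 63 = -9103/30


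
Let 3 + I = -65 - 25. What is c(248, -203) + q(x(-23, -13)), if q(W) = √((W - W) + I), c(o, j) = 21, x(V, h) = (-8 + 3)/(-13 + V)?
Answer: 21 + I*√93 ≈ 21.0 + 9.6436*I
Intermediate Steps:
I = -93 (I = -3 + (-65 - 25) = -3 - 90 = -93)
x(V, h) = -5/(-13 + V)
q(W) = I*√93 (q(W) = √((W - W) - 93) = √(0 - 93) = √(-93) = I*√93)
c(248, -203) + q(x(-23, -13)) = 21 + I*√93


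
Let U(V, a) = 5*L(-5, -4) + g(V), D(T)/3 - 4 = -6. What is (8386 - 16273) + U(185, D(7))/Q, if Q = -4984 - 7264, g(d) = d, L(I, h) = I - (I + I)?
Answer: -48300093/6124 ≈ -7887.0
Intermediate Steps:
D(T) = -6 (D(T) = 12 + 3*(-6) = 12 - 18 = -6)
L(I, h) = -I (L(I, h) = I - 2*I = -I)
U(V, a) = 25 + V (U(V, a) = 5*(-1*(-5)) + V = 5*5 + V = 25 + V)
Q = -12248
(8386 - 16273) + U(185, D(7))/Q = (8386 - 16273) + (25 + 185)/(-12248) = -7887 + 210*(-1/12248) = -7887 - 105/6124 = -48300093/6124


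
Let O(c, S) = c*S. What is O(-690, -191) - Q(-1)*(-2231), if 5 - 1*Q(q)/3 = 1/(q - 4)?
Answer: 832968/5 ≈ 1.6659e+5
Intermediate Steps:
Q(q) = 15 - 3/(-4 + q) (Q(q) = 15 - 3/(q - 4) = 15 - 3/(-4 + q))
O(c, S) = S*c
O(-690, -191) - Q(-1)*(-2231) = -191*(-690) - 3*(-21 + 5*(-1))/(-4 - 1)*(-2231) = 131790 - 3*(-21 - 5)/(-5)*(-2231) = 131790 - 3*(-⅕)*(-26)*(-2231) = 131790 - 78*(-2231)/5 = 131790 - 1*(-174018/5) = 131790 + 174018/5 = 832968/5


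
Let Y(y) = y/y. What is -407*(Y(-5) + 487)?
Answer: -198616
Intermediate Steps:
Y(y) = 1
-407*(Y(-5) + 487) = -407*(1 + 487) = -407*488 = -198616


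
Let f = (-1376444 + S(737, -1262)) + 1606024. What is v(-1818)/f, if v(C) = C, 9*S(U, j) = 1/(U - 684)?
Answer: -867186/109509661 ≈ -0.0079188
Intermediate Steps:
S(U, j) = 1/(9*(-684 + U)) (S(U, j) = 1/(9*(U - 684)) = 1/(9*(-684 + U)))
f = 109509661/477 (f = (-1376444 + 1/(9*(-684 + 737))) + 1606024 = (-1376444 + (⅑)/53) + 1606024 = (-1376444 + (⅑)*(1/53)) + 1606024 = (-1376444 + 1/477) + 1606024 = -656563787/477 + 1606024 = 109509661/477 ≈ 2.2958e+5)
v(-1818)/f = -1818/109509661/477 = -1818*477/109509661 = -867186/109509661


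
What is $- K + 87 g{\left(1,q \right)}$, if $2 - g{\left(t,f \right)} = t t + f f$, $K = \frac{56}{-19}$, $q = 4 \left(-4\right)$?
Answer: $- \frac{421459}{19} \approx -22182.0$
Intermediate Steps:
$q = -16$
$K = - \frac{56}{19}$ ($K = 56 \left(- \frac{1}{19}\right) = - \frac{56}{19} \approx -2.9474$)
$g{\left(t,f \right)} = 2 - f^{2} - t^{2}$ ($g{\left(t,f \right)} = 2 - \left(t t + f f\right) = 2 - \left(t^{2} + f^{2}\right) = 2 - \left(f^{2} + t^{2}\right) = 2 - f^{2} - t^{2}$)
$- K + 87 g{\left(1,q \right)} = \left(-1\right) \left(- \frac{56}{19}\right) + 87 \left(2 - \left(-16\right)^{2} - 1^{2}\right) = \frac{56}{19} + 87 \left(2 - 256 - 1\right) = \frac{56}{19} + 87 \left(-255\right) = \frac{56}{19} - 22185 = - \frac{421459}{19}$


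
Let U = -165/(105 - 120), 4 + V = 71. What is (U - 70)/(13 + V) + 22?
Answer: 1701/80 ≈ 21.263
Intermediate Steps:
V = 67 (V = -4 + 71 = 67)
U = 11 (U = -165/(-15) = -165*(-1/15) = 11)
(U - 70)/(13 + V) + 22 = (11 - 70)/(13 + 67) + 22 = -59/80 + 22 = 1701/80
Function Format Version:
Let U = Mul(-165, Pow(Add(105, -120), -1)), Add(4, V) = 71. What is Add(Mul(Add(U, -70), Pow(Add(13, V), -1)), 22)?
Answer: Rational(1701, 80) ≈ 21.263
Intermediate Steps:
V = 67 (V = Add(-4, 71) = 67)
U = 11 (U = Mul(-165, Pow(-15, -1)) = Mul(-165, Rational(-1, 15)) = 11)
Add(Mul(Add(U, -70), Pow(Add(13, V), -1)), 22) = Add(Mul(Add(11, -70), Pow(Add(13, 67), -1)), 22) = Add(Mul(-59, Pow(80, -1)), 22) = Add(Mul(-59, Rational(1, 80)), 22) = Add(Rational(-59, 80), 22) = Rational(1701, 80)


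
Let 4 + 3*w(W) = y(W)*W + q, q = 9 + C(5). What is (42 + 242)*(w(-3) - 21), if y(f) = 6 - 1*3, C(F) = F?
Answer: -17608/3 ≈ -5869.3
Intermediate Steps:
y(f) = 3 (y(f) = 6 - 3 = 3)
q = 14 (q = 9 + 5 = 14)
w(W) = 10/3 + W (w(W) = -4/3 + (3*W + 14)/3 = -4/3 + (14 + 3*W)/3 = -4/3 + (14/3 + W) = 10/3 + W)
(42 + 242)*(w(-3) - 21) = (42 + 242)*((10/3 - 3) - 21) = 284*(1/3 - 21) = 284*(-62/3) = -17608/3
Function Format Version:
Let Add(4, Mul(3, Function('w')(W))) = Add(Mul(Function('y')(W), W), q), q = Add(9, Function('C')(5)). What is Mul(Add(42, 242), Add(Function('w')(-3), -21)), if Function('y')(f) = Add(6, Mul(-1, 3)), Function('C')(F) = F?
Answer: Rational(-17608, 3) ≈ -5869.3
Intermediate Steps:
Function('y')(f) = 3 (Function('y')(f) = Add(6, -3) = 3)
q = 14 (q = Add(9, 5) = 14)
Function('w')(W) = Add(Rational(10, 3), W) (Function('w')(W) = Add(Rational(-4, 3), Mul(Rational(1, 3), Add(Mul(3, W), 14))) = Add(Rational(-4, 3), Mul(Rational(1, 3), Add(14, Mul(3, W)))) = Add(Rational(-4, 3), Add(Rational(14, 3), W)) = Add(Rational(10, 3), W))
Mul(Add(42, 242), Add(Function('w')(-3), -21)) = Mul(Add(42, 242), Add(Add(Rational(10, 3), -3), -21)) = Mul(284, Add(Rational(1, 3), -21)) = Mul(284, Rational(-62, 3)) = Rational(-17608, 3)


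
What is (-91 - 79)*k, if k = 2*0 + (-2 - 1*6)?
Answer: 1360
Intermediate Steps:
k = -8 (k = 0 + (-2 - 6) = 0 - 8 = -8)
(-91 - 79)*k = (-91 - 79)*(-8) = -170*(-8) = 1360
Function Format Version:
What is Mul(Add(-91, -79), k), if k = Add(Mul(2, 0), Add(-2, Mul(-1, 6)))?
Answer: 1360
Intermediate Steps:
k = -8 (k = Add(0, Add(-2, -6)) = Add(0, -8) = -8)
Mul(Add(-91, -79), k) = Mul(Add(-91, -79), -8) = Mul(-170, -8) = 1360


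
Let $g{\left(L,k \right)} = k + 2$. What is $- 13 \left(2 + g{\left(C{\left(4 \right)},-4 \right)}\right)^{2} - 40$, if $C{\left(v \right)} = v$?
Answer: $-40$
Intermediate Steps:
$g{\left(L,k \right)} = 2 + k$
$- 13 \left(2 + g{\left(C{\left(4 \right)},-4 \right)}\right)^{2} - 40 = - 13 \left(2 + \left(2 - 4\right)\right)^{2} - 40 = - 13 \left(2 - 2\right)^{2} - 40 = - 13 \cdot 0^{2} - 40 = \left(-13\right) 0 - 40 = 0 - 40 = -40$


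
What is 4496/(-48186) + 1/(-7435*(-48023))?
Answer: -802650635147/8602429863465 ≈ -0.093305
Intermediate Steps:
4496/(-48186) + 1/(-7435*(-48023)) = 4496*(-1/48186) - 1/7435*(-1/48023) = -2248/24093 + 1/357051005 = -802650635147/8602429863465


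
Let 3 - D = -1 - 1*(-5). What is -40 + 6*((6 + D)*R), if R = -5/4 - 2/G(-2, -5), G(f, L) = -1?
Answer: -35/2 ≈ -17.500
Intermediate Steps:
D = -1 (D = 3 - (-1 - 1*(-5)) = 3 - (-1 + 5) = 3 - 1*4 = 3 - 4 = -1)
R = ¾ (R = -5/4 - 2/(-1) = -5*¼ - 2*(-1) = -5/4 + 2 = ¾ ≈ 0.75000)
-40 + 6*((6 + D)*R) = -40 + 6*((6 - 1)*(¾)) = -40 + 6*(5*(¾)) = -40 + 6*(15/4) = -40 + 45/2 = -35/2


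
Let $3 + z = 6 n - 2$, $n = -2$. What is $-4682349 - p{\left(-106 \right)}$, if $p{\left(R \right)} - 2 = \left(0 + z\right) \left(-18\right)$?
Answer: $-4682657$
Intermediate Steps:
$z = -17$ ($z = -3 + \left(6 \left(-2\right) - 2\right) = -3 - 14 = -17$)
$p{\left(R \right)} = 308$ ($p{\left(R \right)} = 2 + \left(0 - 17\right) \left(-18\right) = 2 - -306 = 2 + 306 = 308$)
$-4682349 - p{\left(-106 \right)} = -4682349 - 308 = -4682657$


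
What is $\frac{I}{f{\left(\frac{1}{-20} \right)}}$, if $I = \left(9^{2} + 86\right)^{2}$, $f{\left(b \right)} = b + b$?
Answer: $-278890$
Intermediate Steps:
$f{\left(b \right)} = 2 b$
$I = 27889$ ($I = \left(81 + 86\right)^{2} = 167^{2} = 27889$)
$\frac{I}{f{\left(\frac{1}{-20} \right)}} = \frac{27889}{2 \frac{1}{-20}} = \frac{27889}{2 \left(- \frac{1}{20}\right)} = \frac{27889}{- \frac{1}{10}} = 27889 \left(-10\right) = -278890$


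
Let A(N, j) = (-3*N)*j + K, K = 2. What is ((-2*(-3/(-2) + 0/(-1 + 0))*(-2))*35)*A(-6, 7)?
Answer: 26880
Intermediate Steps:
A(N, j) = 2 - 3*N*j (A(N, j) = (-3*N)*j + 2 = -3*N*j + 2 = 2 - 3*N*j)
((-2*(-3/(-2) + 0/(-1 + 0))*(-2))*35)*A(-6, 7) = ((-2*(-3/(-2) + 0/(-1 + 0))*(-2))*35)*(2 - 3*(-6)*7) = ((-2*(-3*(-½) + 0/(-1))*(-2))*35)*(2 + 126) = ((-2*(3/2 + 0*(-1))*(-2))*35)*128 = ((-2*(3/2 + 0)*(-2))*35)*128 = ((-2*3/2*(-2))*35)*128 = (-3*(-2)*35)*128 = (6*35)*128 = 210*128 = 26880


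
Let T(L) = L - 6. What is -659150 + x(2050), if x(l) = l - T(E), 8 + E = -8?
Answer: -657078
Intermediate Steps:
E = -16 (E = -8 - 8 = -16)
T(L) = -6 + L
x(l) = 22 + l (x(l) = l - (-6 - 16) = l - 1*(-22) = l + 22 = 22 + l)
-659150 + x(2050) = -659150 + (22 + 2050) = -659150 + 2072 = -657078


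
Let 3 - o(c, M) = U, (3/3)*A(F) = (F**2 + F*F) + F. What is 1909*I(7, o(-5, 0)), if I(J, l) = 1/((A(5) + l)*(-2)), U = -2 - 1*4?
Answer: -1909/128 ≈ -14.914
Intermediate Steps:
U = -6 (U = -2 - 4 = -6)
A(F) = F + 2*F**2 (A(F) = (F**2 + F*F) + F = (F**2 + F**2) + F = 2*F**2 + F = F + 2*F**2)
o(c, M) = 9 (o(c, M) = 3 - 1*(-6) = 3 + 6 = 9)
I(J, l) = -1/(2*(55 + l)) (I(J, l) = 1/((5*(1 + 2*5) + l)*(-2)) = -1/2/(5*(1 + 10) + l) = -1/2/(5*11 + l) = -1/2/(55 + l) = -1/(2*(55 + l)))
1909*I(7, o(-5, 0)) = 1909*(-1/(110 + 2*9)) = 1909*(-1/(110 + 18)) = 1909*(-1/128) = -1909/128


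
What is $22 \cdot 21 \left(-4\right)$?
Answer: $-1848$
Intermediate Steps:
$22 \cdot 21 \left(-4\right) = 462 \left(-4\right) = -1848$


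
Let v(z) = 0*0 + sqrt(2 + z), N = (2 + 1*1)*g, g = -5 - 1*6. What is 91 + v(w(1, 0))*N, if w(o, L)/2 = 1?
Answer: 25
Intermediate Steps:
g = -11 (g = -5 - 6 = -11)
w(o, L) = 2 (w(o, L) = 2*1 = 2)
N = -33 (N = (2 + 1*1)*(-11) = (2 + 1)*(-11) = 3*(-11) = -33)
v(z) = sqrt(2 + z) (v(z) = 0 + sqrt(2 + z) = sqrt(2 + z))
91 + v(w(1, 0))*N = 91 + sqrt(2 + 2)*(-33) = 91 + sqrt(4)*(-33) = 91 + 2*(-33) = 91 - 66 = 25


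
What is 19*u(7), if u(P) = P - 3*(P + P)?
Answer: -665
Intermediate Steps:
u(P) = -5*P (u(P) = P - 3*2*P = P - 6*P = -5*P)
19*u(7) = 19*(-5*7) = 19*(-35) = -665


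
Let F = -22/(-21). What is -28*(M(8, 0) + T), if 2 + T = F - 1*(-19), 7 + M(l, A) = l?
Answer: -1600/3 ≈ -533.33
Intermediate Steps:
F = 22/21 (F = -22*(-1/21) = 22/21 ≈ 1.0476)
M(l, A) = -7 + l
T = 379/21 (T = -2 + (22/21 - 1*(-19)) = -2 + (22/21 + 19) = -2 + 421/21 = 379/21 ≈ 18.048)
-28*(M(8, 0) + T) = -28*((-7 + 8) + 379/21) = -28*(1 + 379/21) = -28*400/21 = -1600/3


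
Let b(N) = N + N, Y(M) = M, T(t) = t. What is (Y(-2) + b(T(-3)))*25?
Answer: -200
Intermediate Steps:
b(N) = 2*N
(Y(-2) + b(T(-3)))*25 = (-2 + 2*(-3))*25 = (-2 - 6)*25 = -8*25 = -200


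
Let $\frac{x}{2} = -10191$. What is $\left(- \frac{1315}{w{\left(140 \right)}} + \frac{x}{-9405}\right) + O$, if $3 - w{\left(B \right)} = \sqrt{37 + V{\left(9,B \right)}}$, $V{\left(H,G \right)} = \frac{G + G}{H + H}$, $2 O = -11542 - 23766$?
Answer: $- \frac{21581382257}{1228920} + \frac{3945 \sqrt{473}}{392} \approx -17342.0$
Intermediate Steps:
$x = -20382$ ($x = 2 \left(-10191\right) = -20382$)
$O = -17654$ ($O = \frac{-11542 - 23766}{2} = \frac{1}{2} \left(-35308\right) = -17654$)
$V{\left(H,G \right)} = \frac{G}{H}$ ($V{\left(H,G \right)} = \frac{2 G}{2 H} = 2 G \frac{1}{2 H} = \frac{G}{H}$)
$w{\left(B \right)} = 3 - \sqrt{37 + \frac{B}{9}}$
$\left(- \frac{1315}{w{\left(140 \right)}} + \frac{x}{-9405}\right) + O = \left(- \frac{1315}{3 - \frac{\sqrt{333 + 140}}{3}} - \frac{20382}{-9405}\right) - 17654 = \left(- \frac{1315}{3 - \frac{\sqrt{473}}{3}} - - \frac{6794}{3135}\right) - 17654 = \left(- \frac{1315}{3 - \frac{\sqrt{473}}{3}} + \frac{6794}{3135}\right) - 17654 = \left(\frac{6794}{3135} - \frac{1315}{3 - \frac{\sqrt{473}}{3}}\right) - 17654 = - \frac{55338496}{3135} - \frac{1315}{3 - \frac{\sqrt{473}}{3}}$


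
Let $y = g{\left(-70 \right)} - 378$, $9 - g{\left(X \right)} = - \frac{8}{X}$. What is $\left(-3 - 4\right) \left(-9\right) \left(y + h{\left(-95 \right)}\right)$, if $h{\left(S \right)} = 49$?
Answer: $- \frac{100836}{5} \approx -20167.0$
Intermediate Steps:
$g{\left(X \right)} = 9 + \frac{8}{X}$ ($g{\left(X \right)} = 9 - - \frac{8}{X} = 9 + \frac{8}{X}$)
$y = - \frac{12919}{35}$ ($y = \left(9 + \frac{8}{-70}\right) - 378 = \left(9 + 8 \left(- \frac{1}{70}\right)\right) - 378 = \left(9 - \frac{4}{35}\right) - 378 = \frac{311}{35} - 378 = - \frac{12919}{35} \approx -369.11$)
$\left(-3 - 4\right) \left(-9\right) \left(y + h{\left(-95 \right)}\right) = \left(-3 - 4\right) \left(-9\right) \left(- \frac{12919}{35} + 49\right) = \left(-7\right) \left(-9\right) \left(- \frac{11204}{35}\right) = 63 \left(- \frac{11204}{35}\right) = - \frac{100836}{5}$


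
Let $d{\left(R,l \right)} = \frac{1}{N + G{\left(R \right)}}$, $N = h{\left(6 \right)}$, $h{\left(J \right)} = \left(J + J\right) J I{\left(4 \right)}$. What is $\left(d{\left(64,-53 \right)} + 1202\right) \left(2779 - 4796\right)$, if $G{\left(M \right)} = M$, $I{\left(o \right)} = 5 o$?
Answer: $- \frac{3646350753}{1504} \approx -2.4244 \cdot 10^{6}$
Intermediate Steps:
$h{\left(J \right)} = 40 J^{2}$ ($h{\left(J \right)} = \left(J + J\right) J 5 \cdot 4 = 2 J J 20 = 2 J^{2} \cdot 20 = 40 J^{2}$)
$N = 1440$ ($N = 40 \cdot 6^{2} = 40 \cdot 36 = 1440$)
$d{\left(R,l \right)} = \frac{1}{1440 + R}$
$\left(d{\left(64,-53 \right)} + 1202\right) \left(2779 - 4796\right) = \left(\frac{1}{1440 + 64} + 1202\right) \left(2779 - 4796\right) = \left(\frac{1}{1504} + 1202\right) \left(-2017\right) = \frac{1807809}{1504} \left(-2017\right) = - \frac{3646350753}{1504}$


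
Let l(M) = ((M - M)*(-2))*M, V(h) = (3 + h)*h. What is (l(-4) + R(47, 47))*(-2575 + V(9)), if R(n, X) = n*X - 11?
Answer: -5422466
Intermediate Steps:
V(h) = h*(3 + h)
R(n, X) = -11 + X*n (R(n, X) = X*n - 11 = -11 + X*n)
l(M) = 0 (l(M) = (0*(-2))*M = 0*M = 0)
(l(-4) + R(47, 47))*(-2575 + V(9)) = (0 + (-11 + 47*47))*(-2575 + 9*(3 + 9)) = (0 + (-11 + 2209))*(-2575 + 9*12) = (0 + 2198)*(-2575 + 108) = 2198*(-2467) = -5422466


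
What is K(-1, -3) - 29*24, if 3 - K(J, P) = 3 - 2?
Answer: -694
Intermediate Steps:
K(J, P) = 2 (K(J, P) = 3 - (3 - 2) = 3 - 1*1 = 3 - 1 = 2)
K(-1, -3) - 29*24 = 2 - 29*24 = 2 - 696 = -694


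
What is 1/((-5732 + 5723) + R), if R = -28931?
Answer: -1/28940 ≈ -3.4554e-5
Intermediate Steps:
1/((-5732 + 5723) + R) = 1/((-5732 + 5723) - 28931) = 1/(-9 - 28931) = 1/(-28940) = -1/28940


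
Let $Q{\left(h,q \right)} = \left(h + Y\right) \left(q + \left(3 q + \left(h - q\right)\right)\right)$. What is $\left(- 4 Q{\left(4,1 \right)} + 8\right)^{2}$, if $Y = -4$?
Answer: $64$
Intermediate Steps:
$Q{\left(h,q \right)} = \left(-4 + h\right) \left(h + 3 q\right)$ ($Q{\left(h,q \right)} = \left(h - 4\right) \left(q + \left(3 q + \left(h - q\right)\right)\right) = \left(-4 + h\right) \left(q + \left(h + 2 q\right)\right) = \left(-4 + h\right) \left(h + 3 q\right)$)
$\left(- 4 Q{\left(4,1 \right)} + 8\right)^{2} = \left(- 4 \left(4^{2} - 12 - 16 + 3 \cdot 4 \cdot 1\right) + 8\right)^{2} = \left(- 4 \left(16 - 12 - 16 + 12\right) + 8\right)^{2} = \left(\left(-4\right) 0 + 8\right)^{2} = \left(0 + 8\right)^{2} = 8^{2} = 64$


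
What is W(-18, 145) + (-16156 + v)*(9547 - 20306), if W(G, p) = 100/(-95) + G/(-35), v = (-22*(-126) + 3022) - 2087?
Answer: 89069295657/665 ≈ 1.3394e+8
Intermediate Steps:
v = 3707 (v = (2772 + 3022) - 2087 = 5794 - 2087 = 3707)
W(G, p) = -20/19 - G/35 (W(G, p) = 100*(-1/95) + G*(-1/35) = -20/19 - G/35)
W(-18, 145) + (-16156 + v)*(9547 - 20306) = (-20/19 - 1/35*(-18)) + (-16156 + 3707)*(9547 - 20306) = (-20/19 + 18/35) - 12449*(-10759) = -358/665 + 133938791 = 89069295657/665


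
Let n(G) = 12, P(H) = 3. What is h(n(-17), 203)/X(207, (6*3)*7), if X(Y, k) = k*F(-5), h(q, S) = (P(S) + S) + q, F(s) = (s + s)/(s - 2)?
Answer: 109/90 ≈ 1.2111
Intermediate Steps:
F(s) = 2*s/(-2 + s) (F(s) = (2*s)/(-2 + s) = 2*s/(-2 + s))
h(q, S) = 3 + S + q (h(q, S) = (3 + S) + q = 3 + S + q)
X(Y, k) = 10*k/7 (X(Y, k) = k*(2*(-5)/(-2 - 5)) = k*(2*(-5)/(-7)) = k*(2*(-5)*(-⅐)) = k*(10/7) = 10*k/7)
h(n(-17), 203)/X(207, (6*3)*7) = (3 + 203 + 12)/((10*((6*3)*7)/7)) = 218/((10*(18*7)/7)) = 218/(((10/7)*126)) = 218/180 = 218*(1/180) = 109/90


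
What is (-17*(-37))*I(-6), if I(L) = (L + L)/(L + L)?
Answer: 629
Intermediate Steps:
I(L) = 1 (I(L) = (2*L)/((2*L)) = (2*L)*(1/(2*L)) = 1)
(-17*(-37))*I(-6) = -17*(-37)*1 = 629*1 = 629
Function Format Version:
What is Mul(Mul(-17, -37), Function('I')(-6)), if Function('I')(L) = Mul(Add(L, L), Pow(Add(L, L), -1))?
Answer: 629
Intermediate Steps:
Function('I')(L) = 1 (Function('I')(L) = Mul(Mul(2, L), Pow(Mul(2, L), -1)) = Mul(Mul(2, L), Mul(Rational(1, 2), Pow(L, -1))) = 1)
Mul(Mul(-17, -37), Function('I')(-6)) = Mul(Mul(-17, -37), 1) = Mul(629, 1) = 629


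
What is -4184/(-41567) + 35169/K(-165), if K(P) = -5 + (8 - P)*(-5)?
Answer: -486076581/12054430 ≈ -40.323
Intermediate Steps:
K(P) = -45 + 5*P (K(P) = -5 + (-40 + 5*P) = -45 + 5*P)
-4184/(-41567) + 35169/K(-165) = -4184/(-41567) + 35169/(-45 + 5*(-165)) = -4184*(-1/41567) + 35169/(-45 - 825) = 4184/41567 + 35169/(-870) = 4184/41567 + 35169*(-1/870) = 4184/41567 - 11723/290 = -486076581/12054430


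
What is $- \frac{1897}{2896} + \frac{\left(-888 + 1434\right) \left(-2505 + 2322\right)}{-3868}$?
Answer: $\frac{70506233}{2800432} \approx 25.177$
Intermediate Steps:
$- \frac{1897}{2896} + \frac{\left(-888 + 1434\right) \left(-2505 + 2322\right)}{-3868} = \left(-1897\right) \frac{1}{2896} + 546 \left(-183\right) \left(- \frac{1}{3868}\right) = - \frac{1897}{2896} - - \frac{49959}{1934} = - \frac{1897}{2896} + \frac{49959}{1934} = \frac{70506233}{2800432}$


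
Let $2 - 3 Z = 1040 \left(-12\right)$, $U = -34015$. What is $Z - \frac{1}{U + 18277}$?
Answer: $\frac{65480573}{15738} \approx 4160.7$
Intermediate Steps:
$Z = \frac{12482}{3}$ ($Z = \frac{2}{3} - \frac{1040 \left(-12\right)}{3} = \frac{2}{3} - -4160 = \frac{2}{3} + 4160 = \frac{12482}{3} \approx 4160.7$)
$Z - \frac{1}{U + 18277} = \frac{12482}{3} - \frac{1}{-34015 + 18277} = \frac{12482}{3} - \frac{1}{-15738} = \frac{12482}{3} - - \frac{1}{15738} = \frac{12482}{3} + \frac{1}{15738} = \frac{65480573}{15738}$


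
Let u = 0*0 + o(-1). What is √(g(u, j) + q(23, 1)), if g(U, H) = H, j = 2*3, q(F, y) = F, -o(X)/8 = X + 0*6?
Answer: √29 ≈ 5.3852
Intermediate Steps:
o(X) = -8*X (o(X) = -8*(X + 0*6) = -8*(X + 0) = -8*X)
j = 6
u = 8 (u = 0*0 - 8*(-1) = 0 + 8 = 8)
√(g(u, j) + q(23, 1)) = √(6 + 23) = √29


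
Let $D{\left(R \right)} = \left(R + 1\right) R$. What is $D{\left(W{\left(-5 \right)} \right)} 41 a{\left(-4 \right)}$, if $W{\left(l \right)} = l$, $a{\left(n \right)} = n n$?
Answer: $13120$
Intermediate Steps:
$a{\left(n \right)} = n^{2}$
$D{\left(R \right)} = R \left(1 + R\right)$ ($D{\left(R \right)} = \left(1 + R\right) R = R \left(1 + R\right)$)
$D{\left(W{\left(-5 \right)} \right)} 41 a{\left(-4 \right)} = - 5 \left(1 - 5\right) 41 \left(-4\right)^{2} = \left(-5\right) \left(-4\right) 41 \cdot 16 = 20 \cdot 41 \cdot 16 = 820 \cdot 16 = 13120$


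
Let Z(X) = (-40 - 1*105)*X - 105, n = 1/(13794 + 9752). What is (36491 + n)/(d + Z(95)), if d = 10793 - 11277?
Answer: -859217087/338214744 ≈ -2.5404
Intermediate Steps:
d = -484
n = 1/23546 ≈ 4.2470e-5
Z(X) = -105 - 145*X (Z(X) = (-40 - 105)*X - 105 = -145*X - 105 = -105 - 145*X)
(36491 + n)/(d + Z(95)) = (36491 + 1/23546)/(-484 + (-105 - 145*95)) = 859217087/(23546*(-484 + (-105 - 13775))) = 859217087/(23546*(-484 - 13880)) = (859217087/23546)/(-14364) = (859217087/23546)*(-1/14364) = -859217087/338214744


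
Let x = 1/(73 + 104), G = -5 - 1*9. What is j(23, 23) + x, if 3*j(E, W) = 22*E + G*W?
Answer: 3619/59 ≈ 61.339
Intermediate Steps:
G = -14 (G = -5 - 9 = -14)
x = 1/177 ≈ 0.0056497
j(E, W) = -14*W/3 + 22*E/3 (j(E, W) = (22*E - 14*W)/3 = (-14*W + 22*E)/3 = -14*W/3 + 22*E/3)
j(23, 23) + x = (-14/3*23 + (22/3)*23) + 1/177 = (-322/3 + 506/3) + 1/177 = 184/3 + 1/177 = 3619/59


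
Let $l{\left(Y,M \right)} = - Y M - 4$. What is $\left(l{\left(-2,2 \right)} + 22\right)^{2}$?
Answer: $484$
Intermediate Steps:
$l{\left(Y,M \right)} = -4 - M Y$ ($l{\left(Y,M \right)} = - M Y - 4 = -4 - M Y$)
$\left(l{\left(-2,2 \right)} + 22\right)^{2} = \left(\left(-4 - 2 \left(-2\right)\right) + 22\right)^{2} = \left(\left(-4 + 4\right) + 22\right)^{2} = \left(0 + 22\right)^{2} = 22^{2} = 484$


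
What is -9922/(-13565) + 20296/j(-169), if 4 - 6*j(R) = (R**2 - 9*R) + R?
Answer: -1355134342/405715585 ≈ -3.3401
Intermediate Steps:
j(R) = 2/3 - R**2/6 + 4*R/3 (j(R) = 2/3 - ((R**2 - 9*R) + R)/6 = 2/3 - (R**2 - 8*R)/6 = 2/3 + (-R**2/6 + 4*R/3) = 2/3 - R**2/6 + 4*R/3)
-9922/(-13565) + 20296/j(-169) = -9922/(-13565) + 20296/(2/3 - 1/6*(-169)**2 + (4/3)*(-169)) = -9922*(-1/13565) + 20296/(2/3 - 1/6*28561 - 676/3) = 9922/13565 + 20296/(2/3 - 28561/6 - 676/3) = 9922/13565 + 20296/(-29909/6) = 9922/13565 + 20296*(-6/29909) = 9922/13565 - 121776/29909 = -1355134342/405715585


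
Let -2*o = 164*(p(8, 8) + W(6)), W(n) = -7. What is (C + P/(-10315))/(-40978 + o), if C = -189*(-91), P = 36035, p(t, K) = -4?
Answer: -17737165/41338394 ≈ -0.42907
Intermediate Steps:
o = 902 (o = -82*(-4 - 7) = -82*(-11) = -1/2*(-1804) = 902)
C = 17199
(C + P/(-10315))/(-40978 + o) = (17199 + 36035/(-10315))/(-40978 + 902) = (17199 + 36035*(-1/10315))/(-40076) = (17199 - 7207/2063)*(-1/40076) = (35474330/2063)*(-1/40076) = -17737165/41338394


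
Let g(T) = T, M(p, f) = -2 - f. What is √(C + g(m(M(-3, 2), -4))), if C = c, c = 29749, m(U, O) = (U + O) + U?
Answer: √29737 ≈ 172.44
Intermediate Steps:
m(U, O) = O + 2*U (m(U, O) = (O + U) + U = O + 2*U)
C = 29749
√(C + g(m(M(-3, 2), -4))) = √(29749 + (-4 + 2*(-2 - 1*2))) = √(29749 + (-4 + 2*(-2 - 2))) = √(29749 + (-4 + 2*(-4))) = √(29749 + (-4 - 8)) = √(29749 - 12) = √29737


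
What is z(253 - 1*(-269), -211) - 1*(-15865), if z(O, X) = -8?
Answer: 15857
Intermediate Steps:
z(253 - 1*(-269), -211) - 1*(-15865) = -8 - 1*(-15865) = -8 + 15865 = 15857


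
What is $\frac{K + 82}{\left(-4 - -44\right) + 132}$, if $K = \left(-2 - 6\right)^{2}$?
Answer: $\frac{73}{86} \approx 0.84884$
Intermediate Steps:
$K = 64$ ($K = \left(-8\right)^{2} = 64$)
$\frac{K + 82}{\left(-4 - -44\right) + 132} = \frac{64 + 82}{\left(-4 - -44\right) + 132} = \frac{146}{\left(-4 + 44\right) + 132} = \frac{146}{40 + 132} = \frac{146}{172} = 146 \cdot \frac{1}{172} = \frac{73}{86}$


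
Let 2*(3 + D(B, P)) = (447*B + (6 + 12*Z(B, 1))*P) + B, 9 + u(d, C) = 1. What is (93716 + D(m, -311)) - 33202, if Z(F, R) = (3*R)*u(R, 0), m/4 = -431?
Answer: -281814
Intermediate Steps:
m = -1724 (m = 4*(-431) = -1724)
u(d, C) = -8 (u(d, C) = -9 + 1 = -8)
Z(F, R) = -24*R (Z(F, R) = (3*R)*(-8) = -24*R)
D(B, P) = -3 - 141*P + 224*B (D(B, P) = -3 + ((447*B + (6 + 12*(-24*1))*P) + B)/2 = -3 + ((447*B + (6 + 12*(-24))*P) + B)/2 = -3 + ((447*B + (6 - 288)*P) + B)/2 = -3 + ((447*B - 282*P) + B)/2 = -3 + ((-282*P + 447*B) + B)/2 = -3 + (-282*P + 448*B)/2 = -3 + (-141*P + 224*B) = -3 - 141*P + 224*B)
(93716 + D(m, -311)) - 33202 = (93716 + (-3 - 141*(-311) + 224*(-1724))) - 33202 = (93716 + (-3 + 43851 - 386176)) - 33202 = (93716 - 342328) - 33202 = -248612 - 33202 = -281814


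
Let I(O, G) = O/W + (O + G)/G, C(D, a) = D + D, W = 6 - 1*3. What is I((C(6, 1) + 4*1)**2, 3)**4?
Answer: 70344300625/81 ≈ 8.6845e+8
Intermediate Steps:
W = 3 (W = 6 - 3 = 3)
C(D, a) = 2*D
I(O, G) = O/3 + (G + O)/G (I(O, G) = O/3 + (O + G)/G = O*(1/3) + (G + O)/G = O/3 + (G + O)/G)
I((C(6, 1) + 4*1)**2, 3)**4 = (1 + (2*6 + 4*1)**2/3 + (2*6 + 4*1)**2/3)**4 = (1 + (12 + 4)**2/3 + (12 + 4)**2*(1/3))**4 = (1 + (1/3)*16**2 + 16**2*(1/3))**4 = (1 + (1/3)*256 + 256*(1/3))**4 = (1 + 256/3 + 256/3)**4 = (515/3)**4 = 70344300625/81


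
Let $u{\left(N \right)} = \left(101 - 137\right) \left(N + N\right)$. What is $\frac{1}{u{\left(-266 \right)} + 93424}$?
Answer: $\frac{1}{112576} \approx 8.8829 \cdot 10^{-6}$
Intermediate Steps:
$u{\left(N \right)} = - 72 N$ ($u{\left(N \right)} = - 36 \cdot 2 N = - 72 N$)
$\frac{1}{u{\left(-266 \right)} + 93424} = \frac{1}{\left(-72\right) \left(-266\right) + 93424} = \frac{1}{19152 + 93424} = \frac{1}{112576}$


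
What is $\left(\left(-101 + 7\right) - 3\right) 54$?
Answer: $-5238$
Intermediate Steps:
$\left(\left(-101 + 7\right) - 3\right) 54 = \left(-94 - 3\right) 54 = \left(-97\right) 54 = -5238$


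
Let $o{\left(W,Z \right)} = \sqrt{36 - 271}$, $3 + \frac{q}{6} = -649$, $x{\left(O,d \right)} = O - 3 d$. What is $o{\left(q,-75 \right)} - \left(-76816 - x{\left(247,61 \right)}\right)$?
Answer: $76880 + i \sqrt{235} \approx 76880.0 + 15.33 i$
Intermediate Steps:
$q = -3912$ ($q = -18 + 6 \left(-649\right) = -18 - 3894 = -3912$)
$o{\left(W,Z \right)} = i \sqrt{235}$ ($o{\left(W,Z \right)} = \sqrt{-235} = i \sqrt{235}$)
$o{\left(q,-75 \right)} - \left(-76816 - x{\left(247,61 \right)}\right) = i \sqrt{235} - \left(-76816 - \left(247 - 183\right)\right) = i \sqrt{235} - \left(-76816 - 64\right) = i \sqrt{235} - -76880 = i \sqrt{235} + 76880 = 76880 + i \sqrt{235}$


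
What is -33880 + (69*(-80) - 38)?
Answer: -39438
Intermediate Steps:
-33880 + (69*(-80) - 38) = -33880 + (-5520 - 38) = -33880 - 5558 = -39438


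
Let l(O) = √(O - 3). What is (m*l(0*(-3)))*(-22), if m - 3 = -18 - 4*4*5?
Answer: 2090*I*√3 ≈ 3620.0*I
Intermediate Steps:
l(O) = √(-3 + O)
m = -95 (m = 3 + (-18 - 4*4*5) = 3 + (-18 - 16*5) = 3 + (-18 - 1*80) = 3 + (-18 - 80) = 3 - 98 = -95)
(m*l(0*(-3)))*(-22) = -95*√(-3 + 0*(-3))*(-22) = -95*√(-3 + 0)*(-22) = -95*I*√3*(-22) = 2090*I*√3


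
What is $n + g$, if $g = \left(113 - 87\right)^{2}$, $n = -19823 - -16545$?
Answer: $-2602$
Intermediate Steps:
$n = -3278$ ($n = -19823 + 16545 = -3278$)
$g = 676$ ($g = 26^{2} = 676$)
$n + g = -3278 + 676 = -2602$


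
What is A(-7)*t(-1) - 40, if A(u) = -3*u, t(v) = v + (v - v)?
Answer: -61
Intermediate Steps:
t(v) = v (t(v) = v + 0 = v)
A(-7)*t(-1) - 40 = -3*(-7)*(-1) - 40 = 21*(-1) - 40 = -21 - 40 = -61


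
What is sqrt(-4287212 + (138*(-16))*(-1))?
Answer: 2*I*sqrt(1071251) ≈ 2070.0*I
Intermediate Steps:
sqrt(-4287212 + (138*(-16))*(-1)) = sqrt(-4287212 - 2208*(-1)) = sqrt(-4287212 + 2208) = sqrt(-4285004) = 2*I*sqrt(1071251)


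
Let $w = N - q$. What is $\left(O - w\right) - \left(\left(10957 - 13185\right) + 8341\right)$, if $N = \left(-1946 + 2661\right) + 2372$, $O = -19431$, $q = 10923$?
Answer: $-17708$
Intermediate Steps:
$N = 3087$ ($N = 715 + 2372 = 3087$)
$w = -7836$ ($w = 3087 - 10923 = -7836$)
$\left(O - w\right) - \left(\left(10957 - 13185\right) + 8341\right) = \left(-19431 - -7836\right) - \left(\left(10957 - 13185\right) + 8341\right) = \left(-19431 + 7836\right) - \left(-2228 + 8341\right) = -11595 - 6113 = -17708$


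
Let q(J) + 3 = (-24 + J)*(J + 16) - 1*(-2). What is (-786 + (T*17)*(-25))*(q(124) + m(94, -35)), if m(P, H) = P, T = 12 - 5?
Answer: -53003773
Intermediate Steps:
T = 7
q(J) = -1 + (-24 + J)*(16 + J) (q(J) = -3 + ((-24 + J)*(J + 16) - 1*(-2)) = -3 + ((-24 + J)*(16 + J) + 2) = -3 + (2 + (-24 + J)*(16 + J)) = -1 + (-24 + J)*(16 + J))
(-786 + (T*17)*(-25))*(q(124) + m(94, -35)) = (-786 + (7*17)*(-25))*((-385 + 124**2 - 8*124) + 94) = (-786 + 119*(-25))*((-385 + 15376 - 992) + 94) = (-786 - 2975)*(13999 + 94) = -3761*14093 = -53003773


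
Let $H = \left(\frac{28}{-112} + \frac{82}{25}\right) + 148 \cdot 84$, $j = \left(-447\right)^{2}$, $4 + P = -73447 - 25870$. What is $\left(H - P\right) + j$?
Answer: $\frac{31156503}{100} \approx 3.1157 \cdot 10^{5}$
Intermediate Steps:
$P = -99321$ ($P = -4 - 99317 = -99321$)
$j = 199809$
$H = \frac{1243503}{100}$ ($H = \left(28 \left(- \frac{1}{112}\right) + 82 \cdot \frac{1}{25}\right) + 12432 = \left(- \frac{1}{4} + \frac{82}{25}\right) + 12432 = \frac{303}{100} + 12432 = \frac{1243503}{100} \approx 12435.0$)
$\left(H - P\right) + j = \left(\frac{1243503}{100} - -99321\right) + 199809 = \left(\frac{1243503}{100} + 99321\right) + 199809 = \frac{11175603}{100} + 199809 = \frac{31156503}{100}$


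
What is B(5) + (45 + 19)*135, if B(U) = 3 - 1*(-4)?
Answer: 8647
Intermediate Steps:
B(U) = 7 (B(U) = 3 + 4 = 7)
B(5) + (45 + 19)*135 = 7 + (45 + 19)*135 = 7 + 64*135 = 7 + 8640 = 8647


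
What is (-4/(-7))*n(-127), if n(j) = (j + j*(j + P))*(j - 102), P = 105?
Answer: -348996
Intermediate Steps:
n(j) = (-102 + j)*(j + j*(105 + j)) (n(j) = (j + j*(j + 105))*(j - 102) = (j + j*(105 + j))*(-102 + j) = (-102 + j)*(j + j*(105 + j)))
(-4/(-7))*n(-127) = (-4/(-7))*(-127*(-10812 + (-127)² + 4*(-127))) = (-4*(-⅐))*(-127*(-10812 + 16129 - 508)) = 4*(-127*4809)/7 = (4/7)*(-610743) = -348996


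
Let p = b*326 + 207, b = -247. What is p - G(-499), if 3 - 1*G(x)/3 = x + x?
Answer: -83318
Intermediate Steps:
G(x) = 9 - 6*x (G(x) = 9 - 3*(x + x) = 9 - 6*x)
p = -80315 (p = -247*326 + 207 = -80522 + 207 = -80315)
p - G(-499) = -80315 - (9 - 6*(-499)) = -80315 - (9 + 2994) = -80315 - 1*3003 = -80315 - 3003 = -83318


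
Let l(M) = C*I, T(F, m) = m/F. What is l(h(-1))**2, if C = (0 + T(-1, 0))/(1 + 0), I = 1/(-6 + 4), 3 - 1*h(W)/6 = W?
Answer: 0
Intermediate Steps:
h(W) = 18 - 6*W
I = -1/2 (I = 1/(-2) = -1/2 ≈ -0.50000)
C = 0 (C = (0 + 0/(-1))/(1 + 0) = (0 + 0*(-1))/1 = (0 + 0)*1 = 0*1 = 0)
l(M) = 0 (l(M) = 0*(-1/2) = 0)
l(h(-1))**2 = 0**2 = 0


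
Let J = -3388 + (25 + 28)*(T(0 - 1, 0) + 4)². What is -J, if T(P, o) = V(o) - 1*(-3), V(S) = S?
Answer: 791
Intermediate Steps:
T(P, o) = 3 + o (T(P, o) = o - 1*(-3) = o + 3 = 3 + o)
J = -791 (J = -3388 + (25 + 28)*((3 + 0) + 4)² = -3388 + 53*(3 + 4)² = -3388 + 53*7² = -3388 + 53*49 = -3388 + 2597 = -791)
-J = -1*(-791) = 791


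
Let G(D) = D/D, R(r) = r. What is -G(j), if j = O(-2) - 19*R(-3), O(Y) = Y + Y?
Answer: -1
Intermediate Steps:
O(Y) = 2*Y
j = 53 (j = 2*(-2) - 19*(-3) = -4 + 57 = 53)
G(D) = 1
-G(j) = -1*1 = -1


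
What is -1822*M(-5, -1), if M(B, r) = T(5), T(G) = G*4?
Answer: -36440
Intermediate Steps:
T(G) = 4*G
M(B, r) = 20 (M(B, r) = 4*5 = 20)
-1822*M(-5, -1) = -1822*20 = -36440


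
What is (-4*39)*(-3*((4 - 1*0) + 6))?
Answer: 4680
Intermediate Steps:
(-4*39)*(-3*((4 - 1*0) + 6)) = -(-468)*((4 + 0) + 6) = -(-468)*(4 + 6) = -(-468)*10 = -156*(-30) = 4680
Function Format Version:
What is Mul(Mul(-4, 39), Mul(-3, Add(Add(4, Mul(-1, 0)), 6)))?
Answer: 4680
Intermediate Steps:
Mul(Mul(-4, 39), Mul(-3, Add(Add(4, Mul(-1, 0)), 6))) = Mul(-156, Mul(-3, Add(Add(4, 0), 6))) = Mul(-156, Mul(-3, Add(4, 6))) = Mul(-156, Mul(-3, 10)) = Mul(-156, -30) = 4680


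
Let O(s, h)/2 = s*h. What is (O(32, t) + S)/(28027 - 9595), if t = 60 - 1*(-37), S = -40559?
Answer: -34351/18432 ≈ -1.8637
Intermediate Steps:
t = 97 (t = 60 + 37 = 97)
O(s, h) = 2*h*s (O(s, h) = 2*(s*h) = 2*(h*s) = 2*h*s)
(O(32, t) + S)/(28027 - 9595) = (2*97*32 - 40559)/(28027 - 9595) = (6208 - 40559)/18432 = -34351*1/18432 = -34351/18432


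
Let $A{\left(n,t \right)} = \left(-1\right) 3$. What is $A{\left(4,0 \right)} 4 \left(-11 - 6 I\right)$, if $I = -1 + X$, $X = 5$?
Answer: $420$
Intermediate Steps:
$A{\left(n,t \right)} = -3$
$I = 4$ ($I = -1 + 5 = 4$)
$A{\left(4,0 \right)} 4 \left(-11 - 6 I\right) = \left(-3\right) 4 \left(-11 - 24\right) = - 12 \left(-11 - 24\right) = \left(-12\right) \left(-35\right) = 420$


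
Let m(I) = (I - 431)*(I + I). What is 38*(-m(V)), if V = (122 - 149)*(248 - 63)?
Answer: -2059818120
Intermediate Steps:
V = -4995 (V = -27*185 = -4995)
m(I) = 2*I*(-431 + I) (m(I) = (-431 + I)*(2*I) = 2*I*(-431 + I))
38*(-m(V)) = 38*(-2*(-4995)*(-431 - 4995)) = 38*(-2*(-4995)*(-5426)) = 38*(-1*54205740) = 38*(-54205740) = -2059818120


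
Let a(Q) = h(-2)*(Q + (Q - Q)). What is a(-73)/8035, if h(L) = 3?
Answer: -219/8035 ≈ -0.027256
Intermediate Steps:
a(Q) = 3*Q (a(Q) = 3*(Q + (Q - Q)) = 3*(Q + 0) = 3*Q)
a(-73)/8035 = (3*(-73))/8035 = -219*1/8035 = -219/8035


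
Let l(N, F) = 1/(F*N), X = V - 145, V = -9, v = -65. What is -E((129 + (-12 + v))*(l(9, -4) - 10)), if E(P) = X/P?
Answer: -1386/4693 ≈ -0.29533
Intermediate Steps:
X = -154 (X = -9 - 145 = -154)
l(N, F) = 1/(F*N)
E(P) = -154/P
-E((129 + (-12 + v))*(l(9, -4) - 10)) = -(-154)/((129 + (-12 - 65))*(1/(-4*9) - 10)) = -(-154)/((129 - 77)*(-1/4*1/9 - 10)) = -(-154)/(52*(-1/36 - 10)) = -(-154)/(52*(-361/36)) = -(-154)/(-4693/9) = -(-154)*(-9)/4693 = -1*1386/4693 = -1386/4693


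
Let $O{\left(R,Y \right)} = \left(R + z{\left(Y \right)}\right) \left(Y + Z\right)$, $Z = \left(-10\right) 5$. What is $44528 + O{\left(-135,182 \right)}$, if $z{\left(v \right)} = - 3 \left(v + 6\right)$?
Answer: $-47740$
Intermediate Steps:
$z{\left(v \right)} = -18 - 3 v$ ($z{\left(v \right)} = - 3 \left(6 + v\right) = -18 - 3 v$)
$Z = -50$
$O{\left(R,Y \right)} = \left(-50 + Y\right) \left(-18 + R - 3 Y\right)$ ($O{\left(R,Y \right)} = \left(R - \left(18 + 3 Y\right)\right) \left(Y - 50\right) = \left(-18 + R - 3 Y\right) \left(-50 + Y\right) = \left(-50 + Y\right) \left(-18 + R - 3 Y\right)$)
$44528 + O{\left(-135,182 \right)} = 44528 - \left(-7104 + 99372\right) = 44528 + \left(900 + 6750 - 99372 + 24024 - 24570\right) = 44528 - 92268 = -47740$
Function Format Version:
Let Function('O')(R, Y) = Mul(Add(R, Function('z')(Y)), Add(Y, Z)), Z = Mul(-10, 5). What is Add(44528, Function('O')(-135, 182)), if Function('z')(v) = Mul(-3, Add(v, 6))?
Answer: -47740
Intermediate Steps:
Function('z')(v) = Add(-18, Mul(-3, v)) (Function('z')(v) = Mul(-3, Add(6, v)) = Add(-18, Mul(-3, v)))
Z = -50
Function('O')(R, Y) = Mul(Add(-50, Y), Add(-18, R, Mul(-3, Y))) (Function('O')(R, Y) = Mul(Add(R, Add(-18, Mul(-3, Y))), Add(Y, -50)) = Mul(Add(-18, R, Mul(-3, Y)), Add(-50, Y)) = Mul(Add(-50, Y), Add(-18, R, Mul(-3, Y))))
Add(44528, Function('O')(-135, 182)) = Add(44528, Add(900, Mul(-50, -135), Mul(-3, Pow(182, 2)), Mul(132, 182), Mul(-135, 182))) = Add(44528, Add(900, 6750, Mul(-3, 33124), 24024, -24570)) = Add(44528, Add(900, 6750, -99372, 24024, -24570)) = Add(44528, -92268) = -47740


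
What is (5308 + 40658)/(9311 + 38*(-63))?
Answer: 45966/6917 ≈ 6.6454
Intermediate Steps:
(5308 + 40658)/(9311 + 38*(-63)) = 45966/(9311 - 2394) = 45966/6917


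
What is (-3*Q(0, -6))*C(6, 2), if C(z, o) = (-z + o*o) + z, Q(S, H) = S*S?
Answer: 0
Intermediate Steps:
Q(S, H) = S²
C(z, o) = o² (C(z, o) = (-z + o²) + z = (o² - z) + z = o²)
(-3*Q(0, -6))*C(6, 2) = -3*0²*2² = -3*0*4 = 0*4 = 0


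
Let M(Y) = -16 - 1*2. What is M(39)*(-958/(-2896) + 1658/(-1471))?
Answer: 15265575/1065004 ≈ 14.334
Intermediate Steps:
M(Y) = -18 (M(Y) = -16 - 2 = -18)
M(39)*(-958/(-2896) + 1658/(-1471)) = -18*(-958/(-2896) + 1658/(-1471)) = -18*(-958*(-1/2896) + 1658*(-1/1471)) = -18*(479/1448 - 1658/1471) = -18*(-1696175/2130008) = 15265575/1065004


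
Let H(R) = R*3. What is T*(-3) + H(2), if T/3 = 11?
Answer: -93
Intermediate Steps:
T = 33 (T = 3*11 = 33)
H(R) = 3*R
T*(-3) + H(2) = 33*(-3) + 3*2 = -99 + 6 = -93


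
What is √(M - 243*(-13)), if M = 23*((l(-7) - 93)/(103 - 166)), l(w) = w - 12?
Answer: √28799/3 ≈ 56.568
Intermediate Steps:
l(w) = -12 + w
M = 368/9 (M = 23*(((-12 - 7) - 93)/(103 - 166)) = 23*((-19 - 93)/(-63)) = 23*(-112*(-1/63)) = 23*(16/9) = 368/9 ≈ 40.889)
√(M - 243*(-13)) = √(368/9 - 243*(-13)) = √(368/9 + 3159) = √(28799/9) = √28799/3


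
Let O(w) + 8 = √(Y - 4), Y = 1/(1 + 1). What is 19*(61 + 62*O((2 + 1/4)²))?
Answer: -8265 + 589*I*√14 ≈ -8265.0 + 2203.8*I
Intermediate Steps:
Y = ½ (Y = 1/2 = ½ ≈ 0.50000)
O(w) = -8 + I*√14/2 (O(w) = -8 + √(½ - 4) = -8 + √(-7/2) = -8 + I*√14/2)
19*(61 + 62*O((2 + 1/4)²)) = 19*(61 + 62*(-8 + I*√14/2)) = 19*(61 + (-496 + 31*I*√14)) = 19*(-435 + 31*I*√14) = -8265 + 589*I*√14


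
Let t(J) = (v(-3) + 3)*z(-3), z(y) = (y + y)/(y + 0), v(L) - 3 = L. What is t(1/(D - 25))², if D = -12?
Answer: 36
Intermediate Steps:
v(L) = 3 + L
z(y) = 2 (z(y) = (2*y)/y = 2)
t(J) = 6 (t(J) = ((3 - 3) + 3)*2 = (0 + 3)*2 = 3*2 = 6)
t(1/(D - 25))² = 6² = 36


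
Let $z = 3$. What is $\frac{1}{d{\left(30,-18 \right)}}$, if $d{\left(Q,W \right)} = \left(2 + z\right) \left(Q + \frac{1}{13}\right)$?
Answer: $\frac{13}{1955} \approx 0.0066496$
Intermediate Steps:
$d{\left(Q,W \right)} = \frac{5}{13} + 5 Q$ ($d{\left(Q,W \right)} = \left(2 + 3\right) \left(Q + \frac{1}{13}\right) = 5 \left(Q + \frac{1}{13}\right) = 5 \left(\frac{1}{13} + Q\right) = \frac{5}{13} + 5 Q$)
$\frac{1}{d{\left(30,-18 \right)}} = \frac{1}{\frac{5}{13} + 5 \cdot 30} = \frac{1}{\frac{5}{13} + 150} = \frac{1}{\frac{1955}{13}} = \frac{13}{1955}$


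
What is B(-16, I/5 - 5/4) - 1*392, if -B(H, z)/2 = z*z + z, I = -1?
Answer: -78661/200 ≈ -393.31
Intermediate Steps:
B(H, z) = -2*z - 2*z² (B(H, z) = -2*(z*z + z) = -2*(z² + z) = -2*(z + z²) = -2*z - 2*z²)
B(-16, I/5 - 5/4) - 1*392 = -2*(-1/5 - 5/4)*(1 + (-1/5 - 5/4)) - 1*392 = -2*(-1*⅕ - 5*¼)*(1 + (-1*⅕ - 5*¼)) - 392 = -2*(-⅕ - 5/4)*(1 + (-⅕ - 5/4)) - 392 = -2*(-29/20)*(1 - 29/20) - 392 = -2*(-29/20)*(-9/20) - 392 = -261/200 - 392 = -78661/200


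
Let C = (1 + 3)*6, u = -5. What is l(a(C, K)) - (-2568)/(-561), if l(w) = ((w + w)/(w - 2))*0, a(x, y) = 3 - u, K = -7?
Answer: -856/187 ≈ -4.5775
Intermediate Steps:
C = 24 (C = 4*6 = 24)
a(x, y) = 8 (a(x, y) = 3 - 1*(-5) = 3 + 5 = 8)
l(w) = 0 (l(w) = ((2*w)/(-2 + w))*0 = (2*w/(-2 + w))*0 = 0)
l(a(C, K)) - (-2568)/(-561) = 0 - (-2568)/(-561) = 0 - (-2568)*(-1)/561 = 0 - 1*856/187 = 0 - 856/187 = -856/187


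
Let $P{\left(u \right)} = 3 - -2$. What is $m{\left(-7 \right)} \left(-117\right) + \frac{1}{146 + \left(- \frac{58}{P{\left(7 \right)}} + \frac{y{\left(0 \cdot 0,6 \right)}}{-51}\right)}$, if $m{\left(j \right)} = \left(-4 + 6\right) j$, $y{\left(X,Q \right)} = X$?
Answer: $\frac{1100741}{672} \approx 1638.0$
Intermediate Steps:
$P{\left(u \right)} = 5$ ($P{\left(u \right)} = 3 + 2 = 5$)
$m{\left(j \right)} = 2 j$
$m{\left(-7 \right)} \left(-117\right) + \frac{1}{146 + \left(- \frac{58}{P{\left(7 \right)}} + \frac{y{\left(0 \cdot 0,6 \right)}}{-51}\right)} = 2 \left(-7\right) \left(-117\right) + \frac{1}{146 - \left(\frac{58}{5} - \frac{0 \cdot 0}{-51}\right)} = \left(-14\right) \left(-117\right) + \frac{1}{146 + \left(\left(-58\right) \frac{1}{5} + 0 \left(- \frac{1}{51}\right)\right)} = 1638 + \frac{1}{146 + \left(- \frac{58}{5} + 0\right)} = 1638 + \frac{1}{146 - \frac{58}{5}} = 1638 + \frac{1}{\frac{672}{5}} = 1638 + \frac{5}{672} = \frac{1100741}{672}$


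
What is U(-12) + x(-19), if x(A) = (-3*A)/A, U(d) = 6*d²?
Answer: 861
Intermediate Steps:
x(A) = -3
U(-12) + x(-19) = 6*(-12)² - 3 = 6*144 - 3 = 864 - 3 = 861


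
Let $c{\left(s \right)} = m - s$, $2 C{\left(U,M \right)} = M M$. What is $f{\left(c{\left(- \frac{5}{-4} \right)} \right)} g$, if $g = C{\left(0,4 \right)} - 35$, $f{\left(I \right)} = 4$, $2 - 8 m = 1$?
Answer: $-108$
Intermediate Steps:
$m = \frac{1}{8}$ ($m = \frac{1}{4} - \frac{1}{8} = \frac{1}{8} \approx 0.125$)
$C{\left(U,M \right)} = \frac{M^{2}}{2}$ ($C{\left(U,M \right)} = \frac{M M}{2} = \frac{M^{2}}{2}$)
$c{\left(s \right)} = \frac{1}{8} - s$
$g = -27$ ($g = \frac{4^{2}}{2} - 35 = \frac{1}{2} \cdot 16 - 35 = 8 - 35 = -27$)
$f{\left(c{\left(- \frac{5}{-4} \right)} \right)} g = 4 \left(-27\right) = -108$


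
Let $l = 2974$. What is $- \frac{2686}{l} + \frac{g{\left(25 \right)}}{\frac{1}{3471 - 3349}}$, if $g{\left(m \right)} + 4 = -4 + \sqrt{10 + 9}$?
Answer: $- \frac{1452655}{1487} + 122 \sqrt{19} \approx -445.12$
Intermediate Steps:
$g{\left(m \right)} = -8 + \sqrt{19}$ ($g{\left(m \right)} = -4 - \left(4 - \sqrt{10 + 9}\right) = -4 - \left(4 - \sqrt{19}\right) = -8 + \sqrt{19}$)
$- \frac{2686}{l} + \frac{g{\left(25 \right)}}{\frac{1}{3471 - 3349}} = - \frac{2686}{2974} + \frac{-8 + \sqrt{19}}{\frac{1}{3471 - 3349}} = \left(-2686\right) \frac{1}{2974} + \frac{-8 + \sqrt{19}}{\frac{1}{122}} = - \frac{1343}{1487} + \left(-8 + \sqrt{19}\right) \frac{1}{\frac{1}{122}} = - \frac{1343}{1487} + \left(-8 + \sqrt{19}\right) 122 = - \frac{1343}{1487} - \left(976 - 122 \sqrt{19}\right) = - \frac{1452655}{1487} + 122 \sqrt{19}$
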